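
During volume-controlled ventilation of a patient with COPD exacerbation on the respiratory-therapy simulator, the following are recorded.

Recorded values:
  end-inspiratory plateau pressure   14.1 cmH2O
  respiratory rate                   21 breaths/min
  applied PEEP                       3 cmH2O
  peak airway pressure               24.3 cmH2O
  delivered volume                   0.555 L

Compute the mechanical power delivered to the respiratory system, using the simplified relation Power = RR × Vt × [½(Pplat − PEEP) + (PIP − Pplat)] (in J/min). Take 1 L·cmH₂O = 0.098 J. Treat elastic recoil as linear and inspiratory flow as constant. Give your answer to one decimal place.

18.0

Per-breath work = Vt × [½(Pplat−PEEP) + (PIP−Pplat)] = 0.555 × [0.5×11.1 + 10.2] = 0.555 × 15.75 = 8.741 L·cmH2O.
Power = 21 × 8.741 = 183.56 L·cmH2O/min.
× 0.098 J/(L·cmH2O) → 17.989 J/min.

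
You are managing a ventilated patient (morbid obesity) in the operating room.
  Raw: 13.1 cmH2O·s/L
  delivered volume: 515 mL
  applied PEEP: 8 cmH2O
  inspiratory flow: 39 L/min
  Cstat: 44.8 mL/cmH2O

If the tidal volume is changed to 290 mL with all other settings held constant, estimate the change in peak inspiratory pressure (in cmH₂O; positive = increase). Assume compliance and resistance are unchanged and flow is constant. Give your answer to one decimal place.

-5.0

PIP = Vt/C + R·V̇ + PEEP (constant-flow equation of motion).
Only the elastic term changes: ΔPIP = ΔVt / C = (290 − 515) / 44.8 = -5.022 cmH2O.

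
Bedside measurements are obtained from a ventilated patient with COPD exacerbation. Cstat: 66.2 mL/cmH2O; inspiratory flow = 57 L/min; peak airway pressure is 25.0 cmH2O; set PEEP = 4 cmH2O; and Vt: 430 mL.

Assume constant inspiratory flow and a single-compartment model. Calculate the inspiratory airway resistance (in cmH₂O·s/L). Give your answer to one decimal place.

Flow: 57 L/min ÷ 60 = 0.95 L/s.
Equation of motion (constant flow): PIP = Vt/C + R·V̇ + PEEP.
R·V̇ = PIP − Vt/C − PEEP = 25.0 − 430/66.2 − 4 = 25.0 − 6.495 − 4 = 14.505 cmH2O.
R = 14.505 / 0.95 = 15.268 cmH2O·s/L.

15.3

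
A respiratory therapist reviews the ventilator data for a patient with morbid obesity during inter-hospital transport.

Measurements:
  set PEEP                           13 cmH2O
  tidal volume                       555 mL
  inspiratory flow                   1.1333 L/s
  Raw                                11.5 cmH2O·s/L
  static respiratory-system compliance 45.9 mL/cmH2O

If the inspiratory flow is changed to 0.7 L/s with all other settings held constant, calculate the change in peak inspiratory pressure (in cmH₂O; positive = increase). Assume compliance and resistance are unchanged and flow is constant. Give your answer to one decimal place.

PIP = Vt/C + R·V̇ + PEEP (constant-flow equation of motion).
Only the resistive term changes: ΔPIP = R × ΔV̇ = 11.5 × (0.7 − 1.1333) = 11.5 × -0.4333 = -4.983 cmH2O.

-5.0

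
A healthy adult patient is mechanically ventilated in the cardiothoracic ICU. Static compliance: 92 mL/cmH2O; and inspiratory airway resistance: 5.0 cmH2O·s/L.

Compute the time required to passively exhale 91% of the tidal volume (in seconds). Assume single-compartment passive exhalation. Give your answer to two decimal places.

1.11

τ = R × C = 5.0 × 92 mL/cmH2O = 5.0 × 0.092 L/cmH2O = 0.46 s.
Exhaled fraction f = 1 − e^(−t/τ) → t = −τ·ln(1 − f) = −0.46·ln(0.09) = 1.108 s.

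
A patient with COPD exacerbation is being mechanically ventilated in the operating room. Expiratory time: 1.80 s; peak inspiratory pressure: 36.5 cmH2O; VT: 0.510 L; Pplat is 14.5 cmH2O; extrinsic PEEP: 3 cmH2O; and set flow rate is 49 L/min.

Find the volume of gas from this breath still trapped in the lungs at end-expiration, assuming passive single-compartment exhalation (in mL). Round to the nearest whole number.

Flow: 49 L/min ÷ 60 = 0.8167 L/s.
R = (PIP − Pplat)/V̇ = (36.5 − 14.5) / 0.8167 = 22.0/0.8167 = 26.938 cmH2O·s/L.
C = Vt/(Pplat − PEEP) = 510.0 / (14.5 − 3) = 510.0/11.5 = 44.348 mL/cmH2O.
τ = R × C = 26.938 × 0.04435 L/cmH2O = 1.195 s.
Fraction remaining = e^(−Te/τ) = e^(−1.80/1.195) = 0.2217.
Trapped volume = 510.0 × 0.2217 = 113.07 mL.

113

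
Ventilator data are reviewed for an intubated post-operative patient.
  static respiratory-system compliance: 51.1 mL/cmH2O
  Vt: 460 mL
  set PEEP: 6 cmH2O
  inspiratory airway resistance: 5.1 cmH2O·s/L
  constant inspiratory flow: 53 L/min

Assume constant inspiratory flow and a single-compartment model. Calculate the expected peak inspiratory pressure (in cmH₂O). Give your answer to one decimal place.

Flow: 53 L/min ÷ 60 = 0.8833 L/s.
Equation of motion (constant flow): PIP = Vt/C + R·V̇ + PEEP.
PIP = 460/51.1 + 5.1×0.8833 + 6 = 9.002 + 4.505 + 6 = 19.507 cmH2O.

19.5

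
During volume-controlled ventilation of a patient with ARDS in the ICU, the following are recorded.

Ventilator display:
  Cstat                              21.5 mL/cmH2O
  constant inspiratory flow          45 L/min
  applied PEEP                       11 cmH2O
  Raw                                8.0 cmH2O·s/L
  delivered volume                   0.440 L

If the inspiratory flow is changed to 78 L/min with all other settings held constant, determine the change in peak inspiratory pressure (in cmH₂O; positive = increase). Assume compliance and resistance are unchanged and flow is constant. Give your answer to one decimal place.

Flow: 45 L/min ÷ 60 = 0.75 L/s.
New flow: 78 L/min ÷ 60 = 1.3 L/s.
PIP = Vt/C + R·V̇ + PEEP (constant-flow equation of motion).
Only the resistive term changes: ΔPIP = R × ΔV̇ = 8.0 × (1.3 − 0.75) = 8.0 × 0.55 = 4.4 cmH2O.

4.4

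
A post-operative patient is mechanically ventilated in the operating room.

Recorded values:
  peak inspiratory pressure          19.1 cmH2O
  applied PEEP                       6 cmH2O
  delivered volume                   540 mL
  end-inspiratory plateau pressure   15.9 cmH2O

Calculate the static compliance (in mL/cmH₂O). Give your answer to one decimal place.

54.5

Cstat = Vt / (Pplat − PEEP) = 540 / (15.9 − 6) = 540 / 9.9 = 54.545 mL/cmH2O.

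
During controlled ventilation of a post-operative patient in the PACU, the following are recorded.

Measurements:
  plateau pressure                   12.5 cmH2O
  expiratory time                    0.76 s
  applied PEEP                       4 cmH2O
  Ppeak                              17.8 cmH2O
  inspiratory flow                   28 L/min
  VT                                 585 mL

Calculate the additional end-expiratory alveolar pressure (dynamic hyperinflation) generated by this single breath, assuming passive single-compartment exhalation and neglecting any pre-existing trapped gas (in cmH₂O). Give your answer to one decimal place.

3.2

Flow: 28 L/min ÷ 60 = 0.4667 L/s.
R = (PIP − Pplat)/V̇ = (17.8 − 12.5) / 0.4667 = 5.3/0.4667 = 11.356 cmH2O·s/L.
C = Vt/(Pplat − PEEP) = 585.0 / (12.5 − 4) = 585.0/8.5 = 68.824 mL/cmH2O.
τ = R × C = 11.356 × 0.06882 L/cmH2O = 0.7815 s.
Fraction remaining = e^(−Te/τ) = e^(−0.76/0.7815) = 0.3781; trapped volume = 585.0 × 0.3781 = 221.19 mL.
Additional alveolar pressure from trapping ≈ V_trapped / C = 221.19 / 68.824 = 3.214 cmH2O.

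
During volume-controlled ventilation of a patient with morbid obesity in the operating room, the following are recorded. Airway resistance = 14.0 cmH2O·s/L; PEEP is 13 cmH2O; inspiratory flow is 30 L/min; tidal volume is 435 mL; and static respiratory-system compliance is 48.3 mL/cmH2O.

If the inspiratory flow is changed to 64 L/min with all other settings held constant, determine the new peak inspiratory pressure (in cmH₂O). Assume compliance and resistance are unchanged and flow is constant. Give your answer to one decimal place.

Flow: 30 L/min ÷ 60 = 0.5 L/s.
New flow: 64 L/min ÷ 60 = 1.0667 L/s.
PIP = Vt/C + R·V̇ + PEEP (constant-flow equation of motion).
Only the resistive term changes: ΔPIP = R × ΔV̇ = 14.0 × (1.0667 − 0.5) = 14.0 × 0.5667 = 7.934 cmH2O.
Original PIP = 435/48.3 + 14.0×0.5 + 13 = 29.006 cmH2O; new PIP = 29.006 + (7.934) = 36.94 cmH2O.

36.9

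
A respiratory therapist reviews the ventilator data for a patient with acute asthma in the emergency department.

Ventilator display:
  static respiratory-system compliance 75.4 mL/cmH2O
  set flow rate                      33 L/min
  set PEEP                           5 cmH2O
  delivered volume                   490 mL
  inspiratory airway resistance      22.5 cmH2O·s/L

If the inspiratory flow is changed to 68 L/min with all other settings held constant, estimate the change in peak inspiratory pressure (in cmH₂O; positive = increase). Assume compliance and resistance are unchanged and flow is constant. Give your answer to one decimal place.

13.1

Flow: 33 L/min ÷ 60 = 0.55 L/s.
New flow: 68 L/min ÷ 60 = 1.1333 L/s.
PIP = Vt/C + R·V̇ + PEEP (constant-flow equation of motion).
Only the resistive term changes: ΔPIP = R × ΔV̇ = 22.5 × (1.1333 − 0.55) = 22.5 × 0.5833 = 13.124 cmH2O.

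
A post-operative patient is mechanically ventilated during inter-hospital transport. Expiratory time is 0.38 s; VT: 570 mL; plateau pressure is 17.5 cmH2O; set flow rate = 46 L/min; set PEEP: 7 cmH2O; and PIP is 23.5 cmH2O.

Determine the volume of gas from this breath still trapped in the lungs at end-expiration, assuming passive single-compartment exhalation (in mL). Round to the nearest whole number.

233

Flow: 46 L/min ÷ 60 = 0.7667 L/s.
R = (PIP − Pplat)/V̇ = (23.5 − 17.5) / 0.7667 = 6.0/0.7667 = 7.826 cmH2O·s/L.
C = Vt/(Pplat − PEEP) = 570.0 / (17.5 − 7) = 570.0/10.5 = 54.286 mL/cmH2O.
τ = R × C = 7.826 × 0.05429 L/cmH2O = 0.4249 s.
Fraction remaining = e^(−Te/τ) = e^(−0.38/0.4249) = 0.4089.
Trapped volume = 570.0 × 0.4089 = 233.07 mL.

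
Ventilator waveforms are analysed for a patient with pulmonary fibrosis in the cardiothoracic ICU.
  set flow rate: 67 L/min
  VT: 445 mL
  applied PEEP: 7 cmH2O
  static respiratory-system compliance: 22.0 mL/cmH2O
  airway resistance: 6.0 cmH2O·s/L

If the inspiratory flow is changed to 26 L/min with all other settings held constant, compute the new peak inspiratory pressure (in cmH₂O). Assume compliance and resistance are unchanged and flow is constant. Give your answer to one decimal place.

29.8

Flow: 67 L/min ÷ 60 = 1.1167 L/s.
New flow: 26 L/min ÷ 60 = 0.4333 L/s.
PIP = Vt/C + R·V̇ + PEEP (constant-flow equation of motion).
Only the resistive term changes: ΔPIP = R × ΔV̇ = 6.0 × (0.4333 − 1.1167) = 6.0 × -0.6834 = -4.1 cmH2O.
Original PIP = 445/22.0 + 6.0×1.1167 + 7 = 33.927 cmH2O; new PIP = 33.927 + (-4.1) = 29.827 cmH2O.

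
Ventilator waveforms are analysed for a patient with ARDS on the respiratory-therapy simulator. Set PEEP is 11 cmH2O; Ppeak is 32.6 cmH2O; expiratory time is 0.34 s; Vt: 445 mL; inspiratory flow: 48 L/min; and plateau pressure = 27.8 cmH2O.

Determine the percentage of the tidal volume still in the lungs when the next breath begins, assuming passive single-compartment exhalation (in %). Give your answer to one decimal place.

Flow: 48 L/min ÷ 60 = 0.8 L/s.
R = (PIP − Pplat)/V̇ = (32.6 − 27.8) / 0.8 = 4.8/0.8 = 6.0 cmH2O·s/L.
C = Vt/(Pplat − PEEP) = 445.0 / (27.8 − 11) = 445.0/16.8 = 26.488 mL/cmH2O.
τ = R × C = 6.0 × 0.02649 L/cmH2O = 0.1589 s.
Fraction remaining at end-expiration = e^(−Te/τ) = e^(−0.34/0.1589) = 0.1177 → 11.77%.

11.8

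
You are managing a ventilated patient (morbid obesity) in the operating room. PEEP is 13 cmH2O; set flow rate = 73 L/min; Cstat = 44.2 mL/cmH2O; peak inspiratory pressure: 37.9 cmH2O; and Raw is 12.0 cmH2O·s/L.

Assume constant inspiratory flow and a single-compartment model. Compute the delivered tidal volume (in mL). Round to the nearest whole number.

Flow: 73 L/min ÷ 60 = 1.2167 L/s.
Equation of motion (constant flow): PIP = Vt/C + R·V̇ + PEEP.
Vt/C = PIP − R·V̇ − PEEP = 37.9 − 14.6 − 13 = 10.3 cmH2O.
Vt = C × 10.3 = 44.2 × 10.3 = 455.26 mL.

455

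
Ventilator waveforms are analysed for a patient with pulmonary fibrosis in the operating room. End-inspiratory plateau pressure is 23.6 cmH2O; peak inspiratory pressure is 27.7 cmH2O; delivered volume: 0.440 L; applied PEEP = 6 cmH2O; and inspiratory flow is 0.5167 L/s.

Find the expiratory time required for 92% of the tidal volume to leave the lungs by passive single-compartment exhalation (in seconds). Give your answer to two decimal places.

0.50

R = (PIP − Pplat)/V̇ = (27.7 − 23.6) / 0.5167 = 4.1/0.5167 = 7.935 cmH2O·s/L.
C = Vt/(Pplat − PEEP) = 440.0 / (23.6 − 6) = 440.0/17.6 = 25.0 mL/cmH2O.
τ = R × C = 7.935 × 0.025 L/cmH2O = 0.1984 s.
t = −τ·ln(1 − 0.92) = −0.1984·ln(0.08) = 0.5011 s.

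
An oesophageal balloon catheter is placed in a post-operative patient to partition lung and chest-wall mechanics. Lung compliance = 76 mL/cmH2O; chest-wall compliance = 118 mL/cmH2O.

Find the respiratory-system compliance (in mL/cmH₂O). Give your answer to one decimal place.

46.2

Lung and chest wall are elastances in series: 1/Crs = 1/CL + 1/Ccw.
1/Crs = 1/76 + 1/118 = 0.02163.
Crs = 46.232 mL/cmH2O.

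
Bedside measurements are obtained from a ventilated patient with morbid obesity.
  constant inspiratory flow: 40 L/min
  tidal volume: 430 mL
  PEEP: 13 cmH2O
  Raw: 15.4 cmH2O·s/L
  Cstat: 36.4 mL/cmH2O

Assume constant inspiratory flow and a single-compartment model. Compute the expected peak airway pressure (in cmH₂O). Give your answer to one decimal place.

Flow: 40 L/min ÷ 60 = 0.6667 L/s.
Equation of motion (constant flow): PIP = Vt/C + R·V̇ + PEEP.
PIP = 430/36.4 + 15.4×0.6667 + 13 = 11.813 + 10.267 + 13 = 35.08 cmH2O.

35.1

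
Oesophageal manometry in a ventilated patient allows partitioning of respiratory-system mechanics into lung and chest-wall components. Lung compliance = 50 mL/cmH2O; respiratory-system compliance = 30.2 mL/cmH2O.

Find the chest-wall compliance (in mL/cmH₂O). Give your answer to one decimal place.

1/Ccw = 1/Crs − 1/CL.
1/Ccw = 1/30.2 − 1/50 = 0.01311.
Ccw = 76.278 mL/cmH2O.

76.3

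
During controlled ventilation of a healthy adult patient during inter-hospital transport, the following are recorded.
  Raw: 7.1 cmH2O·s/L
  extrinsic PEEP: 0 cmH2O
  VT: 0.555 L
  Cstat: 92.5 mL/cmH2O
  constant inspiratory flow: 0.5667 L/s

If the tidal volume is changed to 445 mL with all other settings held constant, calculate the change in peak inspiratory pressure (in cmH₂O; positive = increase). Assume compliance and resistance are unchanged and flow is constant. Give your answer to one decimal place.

-1.2

PIP = Vt/C + R·V̇ + PEEP (constant-flow equation of motion).
Only the elastic term changes: ΔPIP = ΔVt / C = (445 − 555) / 92.5 = -1.189 cmH2O.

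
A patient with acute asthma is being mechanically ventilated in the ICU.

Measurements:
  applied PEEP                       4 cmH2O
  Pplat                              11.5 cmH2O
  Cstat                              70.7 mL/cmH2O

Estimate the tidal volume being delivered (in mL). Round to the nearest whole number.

Vt = Cstat × (Pplat − PEEP) = 70.7 × (11.5 − 4) = 70.7 × 7.5 = 530.25 mL.

530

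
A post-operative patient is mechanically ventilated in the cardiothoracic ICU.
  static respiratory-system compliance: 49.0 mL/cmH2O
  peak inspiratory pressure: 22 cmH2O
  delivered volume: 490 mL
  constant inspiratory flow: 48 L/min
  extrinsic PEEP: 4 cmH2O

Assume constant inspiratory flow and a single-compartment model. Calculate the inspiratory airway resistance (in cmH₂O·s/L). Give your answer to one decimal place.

Flow: 48 L/min ÷ 60 = 0.8 L/s.
Equation of motion (constant flow): PIP = Vt/C + R·V̇ + PEEP.
R·V̇ = PIP − Vt/C − PEEP = 22 − 490/49.0 − 4 = 22 − 10.0 − 4 = 8.0 cmH2O.
R = 8.0 / 0.8 = 10.0 cmH2O·s/L.

10.0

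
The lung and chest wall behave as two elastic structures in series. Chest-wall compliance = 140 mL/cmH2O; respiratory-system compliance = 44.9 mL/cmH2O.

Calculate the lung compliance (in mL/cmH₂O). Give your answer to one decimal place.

1/CL = 1/Crs − 1/Ccw.
1/CL = 1/44.9 − 1/140 = 0.01513.
CL = 66.094 mL/cmH2O.

66.1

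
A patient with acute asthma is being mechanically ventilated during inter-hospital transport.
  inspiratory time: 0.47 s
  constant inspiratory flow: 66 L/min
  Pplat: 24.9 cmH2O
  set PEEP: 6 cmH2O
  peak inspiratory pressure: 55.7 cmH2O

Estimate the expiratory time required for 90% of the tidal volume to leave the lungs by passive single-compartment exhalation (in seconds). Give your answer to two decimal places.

1.76

Flow: 66 L/min ÷ 60 = 1.1 L/s.
Vt = flow × Ti = 1.1 L/s × 0.47 s × 1000 mL/L = 517.0 mL.
R = (PIP − Pplat)/V̇ = (55.7 − 24.9) / 1.1 = 30.8/1.1 = 28.0 cmH2O·s/L.
C = Vt/(Pplat − PEEP) = 517.0 / (24.9 − 6) = 517.0/18.9 = 27.354 mL/cmH2O.
τ = R × C = 28.0 × 0.02735 L/cmH2O = 0.7658 s.
t = −τ·ln(1 − 0.90) = −0.7658·ln(0.1) = 1.763 s.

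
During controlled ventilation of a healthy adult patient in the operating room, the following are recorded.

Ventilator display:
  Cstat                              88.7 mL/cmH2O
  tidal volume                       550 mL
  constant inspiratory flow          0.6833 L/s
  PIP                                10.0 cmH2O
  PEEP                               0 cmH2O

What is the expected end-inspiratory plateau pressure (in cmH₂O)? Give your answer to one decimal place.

Pplat = PEEP + Vt / Cstat = 0 + 550 / 88.7 = 0 + 6.201 = 6.201 cmH2O.

6.2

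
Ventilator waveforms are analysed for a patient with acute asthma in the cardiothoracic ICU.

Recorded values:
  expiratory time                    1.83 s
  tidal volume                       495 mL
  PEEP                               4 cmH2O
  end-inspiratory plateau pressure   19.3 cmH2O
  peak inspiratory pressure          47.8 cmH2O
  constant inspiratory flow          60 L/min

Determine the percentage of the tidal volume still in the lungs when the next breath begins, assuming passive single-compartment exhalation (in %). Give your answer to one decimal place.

Flow: 60 L/min ÷ 60 = 1 L/s.
R = (PIP − Pplat)/V̇ = (47.8 − 19.3) / 1 = 28.5/1 = 28.5 cmH2O·s/L.
C = Vt/(Pplat − PEEP) = 495.0 / (19.3 − 4) = 495.0/15.3 = 32.353 mL/cmH2O.
τ = R × C = 28.5 × 0.03235 L/cmH2O = 0.922 s.
Fraction remaining at end-expiration = e^(−Te/τ) = e^(−1.83/0.922) = 0.1374 → 13.74%.

13.7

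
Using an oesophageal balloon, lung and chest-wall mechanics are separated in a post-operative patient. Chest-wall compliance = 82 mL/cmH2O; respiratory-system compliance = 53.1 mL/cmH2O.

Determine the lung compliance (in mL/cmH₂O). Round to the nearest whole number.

1/CL = 1/Crs − 1/Ccw.
1/CL = 1/53.1 − 1/82 = 0.006637.
CL = 150.67 mL/cmH2O.

151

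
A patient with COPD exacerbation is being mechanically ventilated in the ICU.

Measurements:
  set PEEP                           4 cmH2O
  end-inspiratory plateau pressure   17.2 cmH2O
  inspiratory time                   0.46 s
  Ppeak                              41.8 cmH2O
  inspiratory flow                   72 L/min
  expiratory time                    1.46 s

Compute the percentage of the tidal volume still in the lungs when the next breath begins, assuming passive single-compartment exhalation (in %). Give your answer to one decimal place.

18.2

Flow: 72 L/min ÷ 60 = 1.2 L/s.
Vt = flow × Ti = 1.2 L/s × 0.46 s × 1000 mL/L = 552.0 mL.
R = (PIP − Pplat)/V̇ = (41.8 − 17.2) / 1.2 = 24.6/1.2 = 20.5 cmH2O·s/L.
C = Vt/(Pplat − PEEP) = 552.0 / (17.2 − 4) = 552.0/13.2 = 41.818 mL/cmH2O.
τ = R × C = 20.5 × 0.04182 L/cmH2O = 0.8573 s.
Fraction remaining at end-expiration = e^(−Te/τ) = e^(−1.46/0.8573) = 0.1821 → 18.21%.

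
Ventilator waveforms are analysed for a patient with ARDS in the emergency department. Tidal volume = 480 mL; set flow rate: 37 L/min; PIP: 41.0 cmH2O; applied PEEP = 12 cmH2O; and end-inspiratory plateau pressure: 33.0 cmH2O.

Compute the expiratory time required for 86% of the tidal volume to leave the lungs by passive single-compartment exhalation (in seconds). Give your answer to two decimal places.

Flow: 37 L/min ÷ 60 = 0.6167 L/s.
R = (PIP − Pplat)/V̇ = (41.0 − 33.0) / 0.6167 = 8.0/0.6167 = 12.972 cmH2O·s/L.
C = Vt/(Pplat − PEEP) = 480.0 / (33.0 − 12) = 480.0/21.0 = 22.857 mL/cmH2O.
τ = R × C = 12.972 × 0.02286 L/cmH2O = 0.2965 s.
t = −τ·ln(1 − 0.86) = −0.2965·ln(0.14) = 0.583 s.

0.58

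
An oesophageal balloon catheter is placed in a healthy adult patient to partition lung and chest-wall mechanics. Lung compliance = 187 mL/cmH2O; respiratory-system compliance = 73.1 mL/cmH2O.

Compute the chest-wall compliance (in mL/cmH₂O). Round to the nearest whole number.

120

1/Ccw = 1/Crs − 1/CL.
1/Ccw = 1/73.1 − 1/187 = 0.008332.
Ccw = 120.02 mL/cmH2O.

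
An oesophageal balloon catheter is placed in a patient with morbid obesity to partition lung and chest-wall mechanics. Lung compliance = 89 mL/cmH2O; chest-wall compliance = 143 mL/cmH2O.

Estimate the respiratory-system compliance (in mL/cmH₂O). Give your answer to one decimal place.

54.9

Lung and chest wall are elastances in series: 1/Crs = 1/CL + 1/Ccw.
1/Crs = 1/89 + 1/143 = 0.01823.
Crs = 54.855 mL/cmH2O.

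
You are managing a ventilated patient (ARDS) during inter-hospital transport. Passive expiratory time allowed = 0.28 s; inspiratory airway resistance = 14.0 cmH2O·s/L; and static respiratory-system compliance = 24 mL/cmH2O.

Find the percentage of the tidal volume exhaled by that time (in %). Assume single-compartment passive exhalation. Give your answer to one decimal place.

τ = R × C = 14.0 × 24 mL/cmH2O = 14.0 × 0.024 L/cmH2O = 0.336 s.
Passive exhalation: V(t)/V₀ = e^(−t/τ) = e^(−0.28/0.336) = 0.4346.
Fraction exhaled = 1 − 0.4346 = 0.5654 → 56.54%.

56.5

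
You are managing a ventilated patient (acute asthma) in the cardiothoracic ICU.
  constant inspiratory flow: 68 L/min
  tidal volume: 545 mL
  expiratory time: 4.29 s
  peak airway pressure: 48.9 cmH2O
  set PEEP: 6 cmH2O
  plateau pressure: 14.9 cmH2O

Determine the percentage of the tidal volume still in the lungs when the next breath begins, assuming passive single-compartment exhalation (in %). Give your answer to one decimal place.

Flow: 68 L/min ÷ 60 = 1.1333 L/s.
R = (PIP − Pplat)/V̇ = (48.9 − 14.9) / 1.1333 = 34.0/1.1333 = 30.001 cmH2O·s/L.
C = Vt/(Pplat − PEEP) = 545.0 / (14.9 − 6) = 545.0/8.9 = 61.236 mL/cmH2O.
τ = R × C = 30.001 × 0.06124 L/cmH2O = 1.837 s.
Fraction remaining at end-expiration = e^(−Te/τ) = e^(−4.29/1.837) = 0.09678 → 9.678%.

9.7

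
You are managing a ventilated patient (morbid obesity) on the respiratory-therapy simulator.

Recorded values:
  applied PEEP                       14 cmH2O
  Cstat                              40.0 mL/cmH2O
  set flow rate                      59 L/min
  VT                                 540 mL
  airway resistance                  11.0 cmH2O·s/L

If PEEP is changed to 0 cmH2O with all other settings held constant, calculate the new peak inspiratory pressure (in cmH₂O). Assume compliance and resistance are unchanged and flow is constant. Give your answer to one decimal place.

Flow: 59 L/min ÷ 60 = 0.9833 L/s.
PIP = Vt/C + R·V̇ + PEEP (constant-flow equation of motion).
Only the baseline term changes: ΔPIP = ΔPEEP = 0 − 14 = -14.0 cmH2O.
Original PIP = 540/40.0 + 11.0×0.9833 + 14 = 38.316 cmH2O; new PIP = 38.316 + (-14.0) = 24.316 cmH2O.

24.3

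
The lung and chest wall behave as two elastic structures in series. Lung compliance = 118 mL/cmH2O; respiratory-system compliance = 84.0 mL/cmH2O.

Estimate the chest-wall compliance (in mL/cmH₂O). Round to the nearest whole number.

292

1/Ccw = 1/Crs − 1/CL.
1/Ccw = 1/84.0 − 1/118 = 0.00343.
Ccw = 291.55 mL/cmH2O.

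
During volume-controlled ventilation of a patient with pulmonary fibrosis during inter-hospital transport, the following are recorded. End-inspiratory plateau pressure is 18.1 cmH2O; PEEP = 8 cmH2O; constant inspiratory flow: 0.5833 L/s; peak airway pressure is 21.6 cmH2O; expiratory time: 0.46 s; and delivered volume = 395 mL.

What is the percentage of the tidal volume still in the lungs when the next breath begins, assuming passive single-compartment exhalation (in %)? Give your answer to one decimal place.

14.1

R = (PIP − Pplat)/V̇ = (21.6 − 18.1) / 0.5833 = 3.5/0.5833 = 6.0 cmH2O·s/L.
C = Vt/(Pplat − PEEP) = 395.0 / (18.1 − 8) = 395.0/10.1 = 39.109 mL/cmH2O.
τ = R × C = 6.0 × 0.03911 L/cmH2O = 0.2347 s.
Fraction remaining at end-expiration = e^(−Te/τ) = e^(−0.46/0.2347) = 0.1409 → 14.09%.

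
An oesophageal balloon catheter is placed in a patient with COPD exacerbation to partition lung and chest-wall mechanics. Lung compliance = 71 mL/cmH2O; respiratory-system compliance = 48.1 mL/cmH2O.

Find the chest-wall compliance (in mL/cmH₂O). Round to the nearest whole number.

1/Ccw = 1/Crs − 1/CL.
1/Ccw = 1/48.1 − 1/71 = 0.006706.
Ccw = 149.12 mL/cmH2O.

149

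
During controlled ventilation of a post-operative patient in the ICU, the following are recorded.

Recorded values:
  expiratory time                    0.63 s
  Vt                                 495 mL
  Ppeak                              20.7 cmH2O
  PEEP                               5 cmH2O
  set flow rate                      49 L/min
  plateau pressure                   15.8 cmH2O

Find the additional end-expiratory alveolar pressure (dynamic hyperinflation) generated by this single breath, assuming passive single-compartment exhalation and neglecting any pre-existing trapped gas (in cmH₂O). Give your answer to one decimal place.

Flow: 49 L/min ÷ 60 = 0.8167 L/s.
R = (PIP − Pplat)/V̇ = (20.7 − 15.8) / 0.8167 = 4.9/0.8167 = 6.0 cmH2O·s/L.
C = Vt/(Pplat − PEEP) = 495.0 / (15.8 − 5) = 495.0/10.8 = 45.833 mL/cmH2O.
τ = R × C = 6.0 × 0.04583 L/cmH2O = 0.275 s.
Fraction remaining = e^(−Te/τ) = e^(−0.63/0.275) = 0.1012; trapped volume = 495.0 × 0.1012 = 50.094 mL.
Additional alveolar pressure from trapping ≈ V_trapped / C = 50.094 / 45.833 = 1.093 cmH2O.

1.1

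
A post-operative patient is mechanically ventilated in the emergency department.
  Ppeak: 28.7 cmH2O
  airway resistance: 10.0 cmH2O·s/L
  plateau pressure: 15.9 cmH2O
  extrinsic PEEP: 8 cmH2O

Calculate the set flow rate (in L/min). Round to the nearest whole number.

77

flow = (PIP − Pplat) / Raw = (28.7 − 15.9) / 10.0 = 1.28 L/s × 60 = 76.8 L/min.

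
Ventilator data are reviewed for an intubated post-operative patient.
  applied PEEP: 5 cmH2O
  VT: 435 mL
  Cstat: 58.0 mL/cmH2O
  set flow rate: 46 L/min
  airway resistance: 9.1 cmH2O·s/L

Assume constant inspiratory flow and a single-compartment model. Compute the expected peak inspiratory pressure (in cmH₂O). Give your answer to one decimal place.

Flow: 46 L/min ÷ 60 = 0.7667 L/s.
Equation of motion (constant flow): PIP = Vt/C + R·V̇ + PEEP.
PIP = 435/58.0 + 9.1×0.7667 + 5 = 7.5 + 6.977 + 5 = 19.477 cmH2O.

19.5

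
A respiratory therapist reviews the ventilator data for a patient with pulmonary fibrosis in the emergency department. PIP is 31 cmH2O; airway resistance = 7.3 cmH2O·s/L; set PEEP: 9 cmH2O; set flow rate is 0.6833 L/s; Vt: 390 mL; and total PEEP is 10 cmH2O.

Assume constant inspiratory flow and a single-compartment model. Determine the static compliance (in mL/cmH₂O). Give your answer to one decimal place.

24.4

Total PEEP = 10 cmH2O (set 9 + intrinsic 1); this is the baseline alveolar pressure.
Equation of motion (constant flow): PIP = Vt/C + R·V̇ + PEEP.
Vt/C = PIP − R·V̇ − PEEP = 31 − 7.3×0.6833 − 10 = 31 − 4.988 − 10 = 16.012 cmH2O.
C = Vt / 16.012 = 390 / 16.012 = 24.357 mL/cmH2O.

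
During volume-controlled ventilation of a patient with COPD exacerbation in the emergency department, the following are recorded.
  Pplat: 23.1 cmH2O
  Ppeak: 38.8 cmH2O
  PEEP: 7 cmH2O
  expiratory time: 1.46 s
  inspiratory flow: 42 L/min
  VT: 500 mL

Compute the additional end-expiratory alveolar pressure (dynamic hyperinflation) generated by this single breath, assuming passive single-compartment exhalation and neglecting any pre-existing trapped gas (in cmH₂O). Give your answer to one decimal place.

2.0

Flow: 42 L/min ÷ 60 = 0.7 L/s.
R = (PIP − Pplat)/V̇ = (38.8 − 23.1) / 0.7 = 15.7/0.7 = 22.429 cmH2O·s/L.
C = Vt/(Pplat − PEEP) = 500.0 / (23.1 − 7) = 500.0/16.1 = 31.056 mL/cmH2O.
τ = R × C = 22.429 × 0.03106 L/cmH2O = 0.6966 s.
Fraction remaining = e^(−Te/τ) = e^(−1.46/0.6966) = 0.123; trapped volume = 500.0 × 0.123 = 61.5 mL.
Additional alveolar pressure from trapping ≈ V_trapped / C = 61.5 / 31.056 = 1.98 cmH2O.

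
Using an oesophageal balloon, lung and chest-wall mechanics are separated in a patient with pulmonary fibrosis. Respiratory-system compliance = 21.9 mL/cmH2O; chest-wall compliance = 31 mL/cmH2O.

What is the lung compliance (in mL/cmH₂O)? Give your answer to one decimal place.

1/CL = 1/Crs − 1/Ccw.
1/CL = 1/21.9 − 1/31 = 0.0134.
CL = 74.627 mL/cmH2O.

74.6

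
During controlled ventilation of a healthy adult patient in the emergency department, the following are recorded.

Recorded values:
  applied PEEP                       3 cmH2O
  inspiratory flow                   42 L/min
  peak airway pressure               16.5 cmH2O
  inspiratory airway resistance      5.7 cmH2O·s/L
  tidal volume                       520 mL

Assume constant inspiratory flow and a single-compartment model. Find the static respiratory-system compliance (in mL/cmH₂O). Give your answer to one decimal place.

Flow: 42 L/min ÷ 60 = 0.7 L/s.
Equation of motion (constant flow): PIP = Vt/C + R·V̇ + PEEP.
Vt/C = PIP − R·V̇ − PEEP = 16.5 − 5.7×0.7 − 3 = 16.5 − 3.99 − 3 = 9.51 cmH2O.
C = Vt / 9.51 = 520 / 9.51 = 54.679 mL/cmH2O.

54.7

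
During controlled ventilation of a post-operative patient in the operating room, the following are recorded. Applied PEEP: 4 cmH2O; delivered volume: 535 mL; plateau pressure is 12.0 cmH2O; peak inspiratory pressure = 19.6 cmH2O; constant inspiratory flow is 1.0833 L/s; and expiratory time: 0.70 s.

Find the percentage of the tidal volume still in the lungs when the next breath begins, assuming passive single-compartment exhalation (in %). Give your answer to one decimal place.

R = (PIP − Pplat)/V̇ = (19.6 − 12.0) / 1.0833 = 7.6/1.0833 = 7.016 cmH2O·s/L.
C = Vt/(Pplat − PEEP) = 535.0 / (12.0 − 4) = 535.0/8.0 = 66.875 mL/cmH2O.
τ = R × C = 7.016 × 0.06688 L/cmH2O = 0.4692 s.
Fraction remaining at end-expiration = e^(−Te/τ) = e^(−0.70/0.4692) = 0.2249 → 22.49%.

22.5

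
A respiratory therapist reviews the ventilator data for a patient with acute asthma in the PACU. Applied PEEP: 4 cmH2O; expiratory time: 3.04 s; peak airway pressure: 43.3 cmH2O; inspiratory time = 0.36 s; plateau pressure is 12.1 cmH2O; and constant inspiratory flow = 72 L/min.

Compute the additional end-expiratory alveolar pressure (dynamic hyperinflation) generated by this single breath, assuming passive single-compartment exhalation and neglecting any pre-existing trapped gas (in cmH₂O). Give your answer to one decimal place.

0.9

Flow: 72 L/min ÷ 60 = 1.2 L/s.
Vt = flow × Ti = 1.2 L/s × 0.36 s × 1000 mL/L = 432.0 mL.
R = (PIP − Pplat)/V̇ = (43.3 − 12.1) / 1.2 = 31.2/1.2 = 26.0 cmH2O·s/L.
C = Vt/(Pplat − PEEP) = 432.0 / (12.1 − 4) = 432.0/8.1 = 53.333 mL/cmH2O.
τ = R × C = 26.0 × 0.05333 L/cmH2O = 1.387 s.
Fraction remaining = e^(−Te/τ) = e^(−3.04/1.387) = 0.1117; trapped volume = 432.0 × 0.1117 = 48.254 mL.
Additional alveolar pressure from trapping ≈ V_trapped / C = 48.254 / 53.333 = 0.9048 cmH2O.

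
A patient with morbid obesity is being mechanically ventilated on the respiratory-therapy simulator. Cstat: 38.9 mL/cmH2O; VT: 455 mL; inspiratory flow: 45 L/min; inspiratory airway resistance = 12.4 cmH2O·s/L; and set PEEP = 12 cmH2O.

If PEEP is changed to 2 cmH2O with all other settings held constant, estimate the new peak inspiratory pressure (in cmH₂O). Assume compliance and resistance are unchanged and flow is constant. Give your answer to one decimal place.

23.0

Flow: 45 L/min ÷ 60 = 0.75 L/s.
PIP = Vt/C + R·V̇ + PEEP (constant-flow equation of motion).
Only the baseline term changes: ΔPIP = ΔPEEP = 2 − 12 = -10.0 cmH2O.
Original PIP = 455/38.9 + 12.4×0.75 + 12 = 32.997 cmH2O; new PIP = 32.997 + (-10.0) = 22.997 cmH2O.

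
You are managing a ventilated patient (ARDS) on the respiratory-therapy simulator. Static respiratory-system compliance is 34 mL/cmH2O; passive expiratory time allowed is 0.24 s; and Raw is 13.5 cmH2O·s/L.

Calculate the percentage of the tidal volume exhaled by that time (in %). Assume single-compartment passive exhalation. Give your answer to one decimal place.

τ = R × C = 13.5 × 34 mL/cmH2O = 13.5 × 0.034 L/cmH2O = 0.459 s.
Passive exhalation: V(t)/V₀ = e^(−t/τ) = e^(−0.24/0.459) = 0.5928.
Fraction exhaled = 1 − 0.5928 = 0.4072 → 40.72%.

40.7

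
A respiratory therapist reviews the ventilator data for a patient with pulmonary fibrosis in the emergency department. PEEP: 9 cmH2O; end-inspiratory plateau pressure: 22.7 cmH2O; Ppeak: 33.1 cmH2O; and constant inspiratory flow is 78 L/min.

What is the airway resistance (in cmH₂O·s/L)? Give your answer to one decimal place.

Flow: 78 L/min ÷ 60 = 1.3 L/s.
Raw = (PIP − Pplat) / flow = (33.1 − 22.7) / 1.3 = 10.4 / 1.3 = 8.0 cmH2O·s/L.

8.0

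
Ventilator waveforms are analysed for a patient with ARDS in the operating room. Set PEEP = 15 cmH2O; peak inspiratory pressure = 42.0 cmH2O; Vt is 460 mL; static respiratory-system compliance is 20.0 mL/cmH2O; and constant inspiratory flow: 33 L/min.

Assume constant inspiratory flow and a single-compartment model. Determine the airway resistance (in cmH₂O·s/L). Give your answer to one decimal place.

7.3

Flow: 33 L/min ÷ 60 = 0.55 L/s.
Equation of motion (constant flow): PIP = Vt/C + R·V̇ + PEEP.
R·V̇ = PIP − Vt/C − PEEP = 42.0 − 460/20.0 − 15 = 42.0 − 23.0 − 15 = 4.0 cmH2O.
R = 4.0 / 0.55 = 7.273 cmH2O·s/L.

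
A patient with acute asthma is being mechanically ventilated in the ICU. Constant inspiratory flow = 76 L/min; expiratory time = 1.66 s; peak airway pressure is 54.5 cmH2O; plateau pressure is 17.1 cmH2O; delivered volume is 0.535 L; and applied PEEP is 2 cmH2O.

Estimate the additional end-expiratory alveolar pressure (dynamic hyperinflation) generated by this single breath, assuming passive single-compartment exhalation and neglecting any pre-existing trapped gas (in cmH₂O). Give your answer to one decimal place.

Flow: 76 L/min ÷ 60 = 1.2667 L/s.
R = (PIP − Pplat)/V̇ = (54.5 − 17.1) / 1.2667 = 37.4/1.2667 = 29.526 cmH2O·s/L.
C = Vt/(Pplat − PEEP) = 535.0 / (17.1 − 2) = 535.0/15.1 = 35.43 mL/cmH2O.
τ = R × C = 29.526 × 0.03543 L/cmH2O = 1.046 s.
Fraction remaining = e^(−Te/τ) = e^(−1.66/1.046) = 0.2045; trapped volume = 535.0 × 0.2045 = 109.41 mL.
Additional alveolar pressure from trapping ≈ V_trapped / C = 109.41 / 35.43 = 3.088 cmH2O.

3.1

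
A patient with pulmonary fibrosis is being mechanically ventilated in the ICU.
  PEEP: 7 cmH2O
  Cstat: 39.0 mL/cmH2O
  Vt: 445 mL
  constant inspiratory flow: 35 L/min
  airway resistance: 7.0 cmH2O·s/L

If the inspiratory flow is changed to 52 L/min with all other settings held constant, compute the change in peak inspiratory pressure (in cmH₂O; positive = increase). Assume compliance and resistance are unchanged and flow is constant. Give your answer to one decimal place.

2.0

Flow: 35 L/min ÷ 60 = 0.5833 L/s.
New flow: 52 L/min ÷ 60 = 0.8667 L/s.
PIP = Vt/C + R·V̇ + PEEP (constant-flow equation of motion).
Only the resistive term changes: ΔPIP = R × ΔV̇ = 7.0 × (0.8667 − 0.5833) = 7.0 × 0.2834 = 1.984 cmH2O.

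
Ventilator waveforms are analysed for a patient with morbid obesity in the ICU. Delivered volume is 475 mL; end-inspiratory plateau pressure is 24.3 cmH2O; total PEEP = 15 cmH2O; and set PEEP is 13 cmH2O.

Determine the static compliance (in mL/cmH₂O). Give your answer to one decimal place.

End-expiratory occlusion gives total PEEP = 15 cmH2O (intrinsic PEEP = 15 − 13 = 2). Use total PEEP for the elastic gradient.
Cstat = Vt / (Pplat − PEEPtotal) = 475 / (24.3 − 15) = 475 / 9.3 = 51.075 mL/cmH2O.

51.1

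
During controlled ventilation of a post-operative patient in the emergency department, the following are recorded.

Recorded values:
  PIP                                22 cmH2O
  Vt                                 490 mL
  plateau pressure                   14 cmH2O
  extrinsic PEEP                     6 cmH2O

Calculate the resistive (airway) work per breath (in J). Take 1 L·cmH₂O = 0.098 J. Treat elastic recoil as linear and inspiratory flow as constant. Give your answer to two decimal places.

0.38

With constant inspiratory flow the resistive pressure is constant at PIP − Pplat = 22 − 14 = 8.0 cmH2O, so resistive work = 8.0 × 0.490 = 3.92 L·cmH2O.
× 0.098 J/(L·cmH2O) → 0.3842 J.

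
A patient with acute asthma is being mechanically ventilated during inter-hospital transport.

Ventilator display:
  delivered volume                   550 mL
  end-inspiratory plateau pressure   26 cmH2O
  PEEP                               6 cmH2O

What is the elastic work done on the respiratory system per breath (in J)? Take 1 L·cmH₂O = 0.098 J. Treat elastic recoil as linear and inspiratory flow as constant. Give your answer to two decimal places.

Elastic work ≈ ½ × (Pplat − PEEP) × Vt = 0.5 × (26 − 6) × 0.550 L = 0.5 × 20.0 × 0.550 = 5.5 L·cmH2O.
× 0.098 J/(L·cmH2O) → 0.539 J.

0.54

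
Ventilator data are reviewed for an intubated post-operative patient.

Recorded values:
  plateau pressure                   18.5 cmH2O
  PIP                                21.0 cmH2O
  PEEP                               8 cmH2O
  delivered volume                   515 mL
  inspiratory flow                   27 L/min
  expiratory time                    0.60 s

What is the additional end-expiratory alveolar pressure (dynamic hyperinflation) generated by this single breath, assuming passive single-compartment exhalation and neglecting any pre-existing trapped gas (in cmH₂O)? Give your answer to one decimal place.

Flow: 27 L/min ÷ 60 = 0.45 L/s.
R = (PIP − Pplat)/V̇ = (21.0 − 18.5) / 0.45 = 2.5/0.45 = 5.556 cmH2O·s/L.
C = Vt/(Pplat − PEEP) = 515.0 / (18.5 − 8) = 515.0/10.5 = 49.048 mL/cmH2O.
τ = R × C = 5.556 × 0.04905 L/cmH2O = 0.2725 s.
Fraction remaining = e^(−Te/τ) = e^(−0.60/0.2725) = 0.1106; trapped volume = 515.0 × 0.1106 = 56.959 mL.
Additional alveolar pressure from trapping ≈ V_trapped / C = 56.959 / 49.048 = 1.161 cmH2O.

1.2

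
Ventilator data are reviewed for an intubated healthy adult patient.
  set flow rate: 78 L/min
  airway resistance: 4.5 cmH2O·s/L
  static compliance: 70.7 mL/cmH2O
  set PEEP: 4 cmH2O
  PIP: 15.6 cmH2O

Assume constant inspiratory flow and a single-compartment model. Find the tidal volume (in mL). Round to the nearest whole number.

Flow: 78 L/min ÷ 60 = 1.3 L/s.
Equation of motion (constant flow): PIP = Vt/C + R·V̇ + PEEP.
Vt/C = PIP − R·V̇ − PEEP = 15.6 − 5.85 − 4 = 5.75 cmH2O.
Vt = C × 5.75 = 70.7 × 5.75 = 406.53 mL.

407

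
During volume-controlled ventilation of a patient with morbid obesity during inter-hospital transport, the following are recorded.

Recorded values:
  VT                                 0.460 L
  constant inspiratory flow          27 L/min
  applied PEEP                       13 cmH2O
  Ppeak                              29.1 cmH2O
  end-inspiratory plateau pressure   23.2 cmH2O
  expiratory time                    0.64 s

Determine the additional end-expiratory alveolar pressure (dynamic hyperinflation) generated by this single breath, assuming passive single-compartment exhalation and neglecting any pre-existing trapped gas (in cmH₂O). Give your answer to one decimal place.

3.5

Flow: 27 L/min ÷ 60 = 0.45 L/s.
R = (PIP − Pplat)/V̇ = (29.1 − 23.2) / 0.45 = 5.9/0.45 = 13.111 cmH2O·s/L.
C = Vt/(Pplat − PEEP) = 460.0 / (23.2 − 13) = 460.0/10.2 = 45.098 mL/cmH2O.
τ = R × C = 13.111 × 0.0451 L/cmH2O = 0.5913 s.
Fraction remaining = e^(−Te/τ) = e^(−0.64/0.5913) = 0.3388; trapped volume = 460.0 × 0.3388 = 155.85 mL.
Additional alveolar pressure from trapping ≈ V_trapped / C = 155.85 / 45.098 = 3.456 cmH2O.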